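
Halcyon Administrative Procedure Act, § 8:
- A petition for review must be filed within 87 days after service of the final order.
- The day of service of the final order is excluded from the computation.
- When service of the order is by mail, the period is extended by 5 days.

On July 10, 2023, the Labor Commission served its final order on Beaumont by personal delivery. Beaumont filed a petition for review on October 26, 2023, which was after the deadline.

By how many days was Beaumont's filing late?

21 days

87 days after July 10, 2023 is October 5, 2023.
Service was not by mail, so no mail extension applies.
The deadline is October 5, 2023; from October 5, 2023 to October 26, 2023 is 21 days.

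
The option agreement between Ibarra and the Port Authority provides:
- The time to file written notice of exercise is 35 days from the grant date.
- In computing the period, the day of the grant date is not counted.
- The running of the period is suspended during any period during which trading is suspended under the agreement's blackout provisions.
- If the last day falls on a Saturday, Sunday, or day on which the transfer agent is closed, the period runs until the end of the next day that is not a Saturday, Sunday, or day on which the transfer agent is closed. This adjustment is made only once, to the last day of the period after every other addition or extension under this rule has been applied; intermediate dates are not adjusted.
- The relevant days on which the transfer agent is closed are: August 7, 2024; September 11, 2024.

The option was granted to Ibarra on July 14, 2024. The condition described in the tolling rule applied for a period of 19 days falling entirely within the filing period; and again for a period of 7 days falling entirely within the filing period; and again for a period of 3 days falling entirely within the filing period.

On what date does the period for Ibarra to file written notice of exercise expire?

September 16, 2024

35 days after July 14, 2024 is August 18, 2024.
Tolling adds 19 days: August 18, 2024 + 19 days = September 6, 2024.
Tolling adds 7 days: September 6, 2024 + 7 days = September 13, 2024.
Tolling adds 3 days: September 13, 2024 + 3 days = September 16, 2024.
September 16, 2024 is a Monday and not a day on which the transfer agent is closed, so no extension applies.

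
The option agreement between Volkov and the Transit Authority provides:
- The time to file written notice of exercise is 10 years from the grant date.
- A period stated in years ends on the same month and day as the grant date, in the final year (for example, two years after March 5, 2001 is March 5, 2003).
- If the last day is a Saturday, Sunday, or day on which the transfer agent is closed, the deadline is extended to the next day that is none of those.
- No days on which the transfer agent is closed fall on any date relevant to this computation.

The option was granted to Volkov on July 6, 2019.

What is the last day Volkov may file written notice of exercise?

10 years after July 6, 2019 is July 6, 2029.
July 6, 2029 is a Friday and not a day on which the transfer agent is closed, so no extension applies.

July 6, 2029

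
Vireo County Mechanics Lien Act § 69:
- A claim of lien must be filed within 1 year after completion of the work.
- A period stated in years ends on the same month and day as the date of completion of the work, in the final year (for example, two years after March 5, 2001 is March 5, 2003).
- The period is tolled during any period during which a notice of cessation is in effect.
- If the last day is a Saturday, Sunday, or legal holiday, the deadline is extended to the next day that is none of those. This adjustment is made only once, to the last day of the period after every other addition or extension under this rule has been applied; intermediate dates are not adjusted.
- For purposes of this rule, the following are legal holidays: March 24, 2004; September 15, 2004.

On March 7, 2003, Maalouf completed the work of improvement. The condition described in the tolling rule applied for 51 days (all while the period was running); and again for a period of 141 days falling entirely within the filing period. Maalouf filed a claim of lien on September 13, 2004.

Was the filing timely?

Yes

1 year after March 7, 2003 is March 7, 2004.
Tolling adds 51 days: March 7, 2004 + 51 days = April 27, 2004.
Tolling adds 141 days: April 27, 2004 + 141 days = September 15, 2004.
September 15, 2004 is a listed holiday. The next qualifying day is September 16, 2004.
The deadline is September 16, 2004; the filing on September 13, 2004 is on or before that date.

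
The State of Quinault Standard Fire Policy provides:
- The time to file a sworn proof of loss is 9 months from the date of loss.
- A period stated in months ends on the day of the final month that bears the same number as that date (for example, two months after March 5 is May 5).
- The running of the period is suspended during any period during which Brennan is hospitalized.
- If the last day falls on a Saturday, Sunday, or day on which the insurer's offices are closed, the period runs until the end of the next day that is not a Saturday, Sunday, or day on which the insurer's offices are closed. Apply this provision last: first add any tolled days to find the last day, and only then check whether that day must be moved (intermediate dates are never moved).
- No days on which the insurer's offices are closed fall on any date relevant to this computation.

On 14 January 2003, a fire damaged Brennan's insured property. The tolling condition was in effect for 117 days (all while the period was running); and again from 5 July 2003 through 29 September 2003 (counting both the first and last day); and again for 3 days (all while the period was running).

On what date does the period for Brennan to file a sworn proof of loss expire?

May 10, 2004

9 months after 14 January 2003 is October 14, 2003.
Tolling adds 117 days: October 14, 2003 + 117 days = February 8, 2004.
From July 5, 2003 through September 29, 2003 inclusive is 87 days; tolling adds 87 days: February 8, 2004 + 87 days = May 5, 2004.
Tolling adds 3 days: May 5, 2004 + 3 days = May 8, 2004.
May 8, 2004 is Saturday; May 9, 2004 is Sunday. The next qualifying day is May 10, 2004.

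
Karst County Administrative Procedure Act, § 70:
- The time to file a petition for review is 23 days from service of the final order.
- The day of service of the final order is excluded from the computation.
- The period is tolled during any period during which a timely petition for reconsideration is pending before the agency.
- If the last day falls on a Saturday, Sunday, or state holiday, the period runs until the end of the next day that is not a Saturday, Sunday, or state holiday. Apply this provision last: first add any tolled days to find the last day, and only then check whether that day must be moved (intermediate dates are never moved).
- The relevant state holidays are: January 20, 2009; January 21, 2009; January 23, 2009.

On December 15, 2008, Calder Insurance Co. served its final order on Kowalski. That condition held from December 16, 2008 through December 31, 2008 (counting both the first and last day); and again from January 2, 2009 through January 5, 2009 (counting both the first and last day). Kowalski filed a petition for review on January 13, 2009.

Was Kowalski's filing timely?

Yes

23 days after December 15, 2008 is January 7, 2009.
From December 16, 2008 through December 31, 2008 inclusive is 16 days; tolling adds 16 days: January 7, 2009 + 16 days = January 23, 2009.
From January 2, 2009 through January 5, 2009 inclusive is 4 days; tolling adds 4 days: January 23, 2009 + 4 days = January 27, 2009.
January 27, 2009 is a Tuesday and not a state holiday, so no extension applies.
The deadline is January 27, 2009; the filing on January 13, 2009 is on or before that date.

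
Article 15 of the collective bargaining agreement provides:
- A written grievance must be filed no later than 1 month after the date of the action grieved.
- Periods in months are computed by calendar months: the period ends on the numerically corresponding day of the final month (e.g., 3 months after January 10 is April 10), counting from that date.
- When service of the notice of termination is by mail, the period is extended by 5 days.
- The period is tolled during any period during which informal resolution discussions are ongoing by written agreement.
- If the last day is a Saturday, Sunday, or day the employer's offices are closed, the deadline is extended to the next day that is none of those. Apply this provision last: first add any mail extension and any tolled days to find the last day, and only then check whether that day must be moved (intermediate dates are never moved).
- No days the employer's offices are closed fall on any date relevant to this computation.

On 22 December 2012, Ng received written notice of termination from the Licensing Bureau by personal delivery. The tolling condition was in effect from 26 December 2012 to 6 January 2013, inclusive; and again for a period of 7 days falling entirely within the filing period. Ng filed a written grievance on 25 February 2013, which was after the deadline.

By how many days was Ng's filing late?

14 days

1 month after 22 December 2012 is January 22, 2013.
Service was not by mail, so no mail extension applies.
From December 26, 2012 through January 6, 2013 inclusive is 12 days; tolling adds 12 days: January 22, 2013 + 12 days = February 3, 2013.
Tolling adds 7 days: February 3, 2013 + 7 days = February 10, 2013.
February 10, 2013 is Sunday. The next qualifying day is February 11, 2013.
The deadline is February 11, 2013; from February 11, 2013 to February 25, 2013 is 14 days.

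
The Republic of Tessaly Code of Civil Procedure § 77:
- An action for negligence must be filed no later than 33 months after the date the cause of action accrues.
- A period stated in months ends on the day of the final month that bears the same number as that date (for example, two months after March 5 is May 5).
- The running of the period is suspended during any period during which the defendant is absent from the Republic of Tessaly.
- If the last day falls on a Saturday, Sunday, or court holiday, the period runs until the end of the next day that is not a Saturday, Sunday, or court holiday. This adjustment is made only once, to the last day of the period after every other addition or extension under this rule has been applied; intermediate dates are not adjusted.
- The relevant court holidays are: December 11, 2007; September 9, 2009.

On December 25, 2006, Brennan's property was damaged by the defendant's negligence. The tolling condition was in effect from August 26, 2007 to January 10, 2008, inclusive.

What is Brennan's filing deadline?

February 10, 2010

33 months after December 25, 2006 is September 25, 2009.
From August 26, 2007 through January 10, 2008 inclusive is 138 days; tolling adds 138 days: September 25, 2009 + 138 days = February 10, 2010.
February 10, 2010 is a Wednesday and not a court holiday, so no extension applies.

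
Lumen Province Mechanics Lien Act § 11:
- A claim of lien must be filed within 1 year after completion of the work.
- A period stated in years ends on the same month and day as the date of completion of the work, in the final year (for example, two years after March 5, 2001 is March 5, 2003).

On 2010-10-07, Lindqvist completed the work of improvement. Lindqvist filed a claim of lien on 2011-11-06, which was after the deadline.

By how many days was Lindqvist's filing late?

1 year after 2010-10-07 is October 7, 2011.
The deadline is October 7, 2011; from October 7, 2011 to November 6, 2011 is 30 days.

30 days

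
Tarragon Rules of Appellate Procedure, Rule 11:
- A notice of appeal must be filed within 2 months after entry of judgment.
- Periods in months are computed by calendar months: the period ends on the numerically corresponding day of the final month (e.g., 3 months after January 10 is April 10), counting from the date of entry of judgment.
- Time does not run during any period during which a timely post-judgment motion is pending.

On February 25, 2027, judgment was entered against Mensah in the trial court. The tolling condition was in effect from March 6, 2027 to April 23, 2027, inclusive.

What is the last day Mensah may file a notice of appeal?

2 months after February 25, 2027 is April 25, 2027.
From March 6, 2027 through April 23, 2027 inclusive is 49 days; tolling adds 49 days: April 25, 2027 + 49 days = June 13, 2027.

June 13, 2027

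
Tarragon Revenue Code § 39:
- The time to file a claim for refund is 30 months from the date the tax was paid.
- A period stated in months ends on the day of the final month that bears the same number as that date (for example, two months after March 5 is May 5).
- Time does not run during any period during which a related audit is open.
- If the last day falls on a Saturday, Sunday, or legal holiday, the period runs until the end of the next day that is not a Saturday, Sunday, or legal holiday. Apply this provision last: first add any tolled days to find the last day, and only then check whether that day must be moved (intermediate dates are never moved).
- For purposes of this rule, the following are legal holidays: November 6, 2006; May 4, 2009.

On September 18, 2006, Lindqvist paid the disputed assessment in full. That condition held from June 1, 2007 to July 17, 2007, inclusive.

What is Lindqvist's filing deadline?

May 5, 2009

30 months after September 18, 2006 is March 18, 2009.
From June 1, 2007 through July 17, 2007 inclusive is 47 days; tolling adds 47 days: March 18, 2009 + 47 days = May 4, 2009.
May 4, 2009 is a listed holiday. The next qualifying day is May 5, 2009.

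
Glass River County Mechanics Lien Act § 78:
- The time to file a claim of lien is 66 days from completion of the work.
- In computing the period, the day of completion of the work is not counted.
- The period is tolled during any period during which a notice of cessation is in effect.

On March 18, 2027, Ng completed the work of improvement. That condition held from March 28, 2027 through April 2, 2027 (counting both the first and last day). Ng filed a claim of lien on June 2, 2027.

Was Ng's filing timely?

66 days after March 18, 2027 is May 23, 2027.
From March 28, 2027 through April 2, 2027 inclusive is 6 days; tolling adds 6 days: May 23, 2027 + 6 days = May 29, 2027.
The deadline is May 29, 2027; the filing on June 2, 2027 is after that date.

No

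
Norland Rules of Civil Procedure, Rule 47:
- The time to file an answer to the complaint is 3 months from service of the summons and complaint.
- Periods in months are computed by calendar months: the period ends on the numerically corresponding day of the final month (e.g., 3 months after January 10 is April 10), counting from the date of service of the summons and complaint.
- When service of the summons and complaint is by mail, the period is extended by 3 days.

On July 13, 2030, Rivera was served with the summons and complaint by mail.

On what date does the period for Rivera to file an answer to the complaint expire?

3 months after July 13, 2030 is October 13, 2030.
Service was by mail, adding 3 days: October 13, 2030 + 3 days = October 16, 2030.

October 16, 2030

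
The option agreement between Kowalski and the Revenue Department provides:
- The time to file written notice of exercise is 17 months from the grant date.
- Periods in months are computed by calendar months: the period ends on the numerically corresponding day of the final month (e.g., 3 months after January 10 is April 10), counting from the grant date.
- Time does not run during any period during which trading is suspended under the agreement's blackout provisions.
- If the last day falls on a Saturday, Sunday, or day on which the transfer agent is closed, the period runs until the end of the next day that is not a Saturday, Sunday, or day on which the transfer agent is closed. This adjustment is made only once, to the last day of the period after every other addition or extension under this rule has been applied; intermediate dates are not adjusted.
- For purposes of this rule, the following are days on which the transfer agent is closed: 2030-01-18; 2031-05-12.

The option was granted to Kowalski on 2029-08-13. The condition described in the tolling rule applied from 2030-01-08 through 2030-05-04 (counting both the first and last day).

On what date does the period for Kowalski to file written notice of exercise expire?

17 months after 2029-08-13 is January 13, 2031.
From January 8, 2030 through May 4, 2030 inclusive is 117 days; tolling adds 117 days: January 13, 2031 + 117 days = May 10, 2031.
May 10, 2031 is Saturday; May 11, 2031 is Sunday; May 12, 2031 is a listed holiday. The next qualifying day is May 13, 2031.

May 13, 2031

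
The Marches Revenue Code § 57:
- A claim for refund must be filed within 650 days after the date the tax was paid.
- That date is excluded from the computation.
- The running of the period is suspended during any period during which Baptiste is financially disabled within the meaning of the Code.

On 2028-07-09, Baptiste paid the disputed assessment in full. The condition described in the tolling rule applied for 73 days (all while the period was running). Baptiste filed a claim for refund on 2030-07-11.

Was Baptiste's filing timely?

650 days after 2028-07-09 is April 20, 2030.
Tolling adds 73 days: April 20, 2030 + 73 days = July 2, 2030.
The deadline is July 2, 2030; the filing on July 11, 2030 is after that date.

No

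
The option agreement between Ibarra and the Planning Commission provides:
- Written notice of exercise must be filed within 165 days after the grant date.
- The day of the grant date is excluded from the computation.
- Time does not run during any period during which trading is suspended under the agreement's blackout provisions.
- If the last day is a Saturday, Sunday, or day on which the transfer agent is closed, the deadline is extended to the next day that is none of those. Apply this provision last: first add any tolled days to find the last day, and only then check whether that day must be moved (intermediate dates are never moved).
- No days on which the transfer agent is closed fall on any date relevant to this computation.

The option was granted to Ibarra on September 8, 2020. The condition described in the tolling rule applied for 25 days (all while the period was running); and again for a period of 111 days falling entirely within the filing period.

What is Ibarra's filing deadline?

July 6, 2021

165 days after September 8, 2020 is February 20, 2021.
Tolling adds 25 days: February 20, 2021 + 25 days = March 17, 2021.
Tolling adds 111 days: March 17, 2021 + 111 days = July 6, 2021.
July 6, 2021 is a Tuesday and not a day on which the transfer agent is closed, so no extension applies.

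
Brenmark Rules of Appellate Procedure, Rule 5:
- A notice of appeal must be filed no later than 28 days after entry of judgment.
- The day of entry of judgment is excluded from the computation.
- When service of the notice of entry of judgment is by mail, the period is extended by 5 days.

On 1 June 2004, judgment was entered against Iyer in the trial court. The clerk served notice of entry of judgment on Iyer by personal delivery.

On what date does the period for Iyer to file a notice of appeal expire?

June 29, 2004

28 days after 1 June 2004 is June 29, 2004.
Service was not by mail, so no mail extension applies.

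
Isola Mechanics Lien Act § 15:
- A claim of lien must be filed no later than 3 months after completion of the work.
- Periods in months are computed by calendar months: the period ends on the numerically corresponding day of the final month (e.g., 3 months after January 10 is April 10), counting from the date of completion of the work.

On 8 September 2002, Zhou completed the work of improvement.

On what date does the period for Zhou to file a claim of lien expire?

3 months after 8 September 2002 is December 8, 2002.

December 8, 2002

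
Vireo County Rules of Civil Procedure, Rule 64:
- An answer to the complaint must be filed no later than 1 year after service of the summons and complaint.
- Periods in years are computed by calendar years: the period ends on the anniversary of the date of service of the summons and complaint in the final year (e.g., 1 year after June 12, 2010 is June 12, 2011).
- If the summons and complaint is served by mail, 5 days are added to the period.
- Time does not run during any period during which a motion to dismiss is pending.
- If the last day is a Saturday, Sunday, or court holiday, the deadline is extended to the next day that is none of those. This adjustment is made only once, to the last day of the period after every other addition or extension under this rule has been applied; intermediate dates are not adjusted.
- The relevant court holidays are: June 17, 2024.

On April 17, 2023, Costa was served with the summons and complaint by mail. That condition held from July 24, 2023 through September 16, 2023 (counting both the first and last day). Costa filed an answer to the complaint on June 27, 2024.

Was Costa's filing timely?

1 year after April 17, 2023 is April 17, 2024.
Service was by mail, adding 5 days: April 17, 2024 + 5 days = April 22, 2024.
From July 24, 2023 through September 16, 2023 inclusive is 55 days; tolling adds 55 days: April 22, 2024 + 55 days = June 16, 2024.
June 16, 2024 is Sunday; June 17, 2024 is a listed holiday. The next qualifying day is June 18, 2024.
The deadline is June 18, 2024; the filing on June 27, 2024 is after that date.

No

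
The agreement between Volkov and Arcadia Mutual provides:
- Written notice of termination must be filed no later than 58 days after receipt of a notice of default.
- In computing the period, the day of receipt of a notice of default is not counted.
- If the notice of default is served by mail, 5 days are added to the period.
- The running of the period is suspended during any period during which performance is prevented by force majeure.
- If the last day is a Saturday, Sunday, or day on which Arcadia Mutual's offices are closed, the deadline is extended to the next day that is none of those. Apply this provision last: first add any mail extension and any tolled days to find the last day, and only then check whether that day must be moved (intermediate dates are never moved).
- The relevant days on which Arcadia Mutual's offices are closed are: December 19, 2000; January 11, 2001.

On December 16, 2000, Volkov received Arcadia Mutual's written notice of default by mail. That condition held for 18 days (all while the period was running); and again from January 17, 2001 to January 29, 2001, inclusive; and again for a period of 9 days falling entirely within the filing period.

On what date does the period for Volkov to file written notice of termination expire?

58 days after December 16, 2000 is February 12, 2001.
Service was by mail, adding 5 days: February 12, 2001 + 5 days = February 17, 2001.
Tolling adds 18 days: February 17, 2001 + 18 days = March 7, 2001.
From January 17, 2001 through January 29, 2001 inclusive is 13 days; tolling adds 13 days: March 7, 2001 + 13 days = March 20, 2001.
Tolling adds 9 days: March 20, 2001 + 9 days = March 29, 2001.
March 29, 2001 is a Thursday and not a day on which Arcadia Mutual's offices are closed, so no extension applies.

March 29, 2001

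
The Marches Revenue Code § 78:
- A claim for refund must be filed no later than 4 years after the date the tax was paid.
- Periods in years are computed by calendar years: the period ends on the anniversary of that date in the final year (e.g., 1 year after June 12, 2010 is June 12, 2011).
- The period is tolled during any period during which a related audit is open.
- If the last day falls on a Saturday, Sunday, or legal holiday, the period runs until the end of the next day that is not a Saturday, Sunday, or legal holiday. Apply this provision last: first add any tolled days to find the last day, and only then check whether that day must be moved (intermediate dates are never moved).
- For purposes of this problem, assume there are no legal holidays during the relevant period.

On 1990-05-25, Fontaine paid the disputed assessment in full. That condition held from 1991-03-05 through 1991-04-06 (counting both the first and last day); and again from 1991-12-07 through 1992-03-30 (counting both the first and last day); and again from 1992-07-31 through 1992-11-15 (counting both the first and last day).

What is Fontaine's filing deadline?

4 years after 1990-05-25 is May 25, 1994.
From March 5, 1991 through April 6, 1991 inclusive is 33 days; tolling adds 33 days: May 25, 1994 + 33 days = June 27, 1994.
From December 7, 1991 through March 30, 1992 inclusive is 115 days; tolling adds 115 days: June 27, 1994 + 115 days = October 20, 1994.
From July 31, 1992 through November 15, 1992 inclusive is 108 days; tolling adds 108 days: October 20, 1994 + 108 days = February 5, 1995.
February 5, 1995 is Sunday. The next qualifying day is February 6, 1995.

February 6, 1995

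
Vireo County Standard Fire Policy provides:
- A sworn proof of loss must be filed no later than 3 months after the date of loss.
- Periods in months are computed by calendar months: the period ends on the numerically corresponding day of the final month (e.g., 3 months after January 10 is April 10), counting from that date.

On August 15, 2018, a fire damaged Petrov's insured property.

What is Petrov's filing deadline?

3 months after August 15, 2018 is November 15, 2018.

November 15, 2018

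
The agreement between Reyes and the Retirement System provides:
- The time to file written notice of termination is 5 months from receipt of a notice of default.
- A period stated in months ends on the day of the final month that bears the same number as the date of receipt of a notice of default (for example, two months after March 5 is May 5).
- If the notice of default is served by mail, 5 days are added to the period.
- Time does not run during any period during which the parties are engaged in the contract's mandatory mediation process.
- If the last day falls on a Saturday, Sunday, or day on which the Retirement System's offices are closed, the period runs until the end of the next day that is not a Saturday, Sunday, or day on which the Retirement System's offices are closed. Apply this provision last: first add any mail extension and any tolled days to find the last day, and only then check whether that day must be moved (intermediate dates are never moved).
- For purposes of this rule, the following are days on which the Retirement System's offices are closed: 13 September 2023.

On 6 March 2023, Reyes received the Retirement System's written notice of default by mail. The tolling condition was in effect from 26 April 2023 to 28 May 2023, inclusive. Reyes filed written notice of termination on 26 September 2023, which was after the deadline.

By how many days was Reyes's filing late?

5 months after 6 March 2023 is August 6, 2023.
Service was by mail, adding 5 days: August 6, 2023 + 5 days = August 11, 2023.
From April 26, 2023 through May 28, 2023 inclusive is 33 days; tolling adds 33 days: August 11, 2023 + 33 days = September 13, 2023.
September 13, 2023 is a listed holiday. The next qualifying day is September 14, 2023.
The deadline is September 14, 2023; from September 14, 2023 to September 26, 2023 is 12 days.

12 days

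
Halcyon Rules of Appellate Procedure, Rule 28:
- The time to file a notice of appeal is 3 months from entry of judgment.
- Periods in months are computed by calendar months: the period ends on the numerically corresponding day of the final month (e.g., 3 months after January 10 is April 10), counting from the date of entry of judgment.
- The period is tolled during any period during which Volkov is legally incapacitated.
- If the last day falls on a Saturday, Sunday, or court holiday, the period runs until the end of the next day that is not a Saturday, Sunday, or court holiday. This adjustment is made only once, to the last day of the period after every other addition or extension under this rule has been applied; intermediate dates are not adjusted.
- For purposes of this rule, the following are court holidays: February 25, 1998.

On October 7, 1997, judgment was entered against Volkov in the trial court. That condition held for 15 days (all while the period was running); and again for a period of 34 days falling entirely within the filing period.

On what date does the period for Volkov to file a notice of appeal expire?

February 26, 1998

3 months after October 7, 1997 is January 7, 1998.
Tolling adds 15 days: January 7, 1998 + 15 days = January 22, 1998.
Tolling adds 34 days: January 22, 1998 + 34 days = February 25, 1998.
February 25, 1998 is a listed holiday. The next qualifying day is February 26, 1998.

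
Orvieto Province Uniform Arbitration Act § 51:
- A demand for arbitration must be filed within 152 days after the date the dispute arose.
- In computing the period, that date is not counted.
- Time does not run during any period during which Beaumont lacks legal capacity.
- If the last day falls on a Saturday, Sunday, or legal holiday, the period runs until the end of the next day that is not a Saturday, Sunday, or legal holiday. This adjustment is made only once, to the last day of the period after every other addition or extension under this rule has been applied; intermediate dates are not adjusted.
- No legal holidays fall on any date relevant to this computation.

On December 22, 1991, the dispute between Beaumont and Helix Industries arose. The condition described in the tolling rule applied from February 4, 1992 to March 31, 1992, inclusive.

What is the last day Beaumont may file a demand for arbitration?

152 days after December 22, 1991 is May 22, 1992.
From February 4, 1992 through March 31, 1992 inclusive is 57 days; tolling adds 57 days: May 22, 1992 + 57 days = July 18, 1992.
July 18, 1992 is Saturday; July 19, 1992 is Sunday. The next qualifying day is July 20, 1992.

July 20, 1992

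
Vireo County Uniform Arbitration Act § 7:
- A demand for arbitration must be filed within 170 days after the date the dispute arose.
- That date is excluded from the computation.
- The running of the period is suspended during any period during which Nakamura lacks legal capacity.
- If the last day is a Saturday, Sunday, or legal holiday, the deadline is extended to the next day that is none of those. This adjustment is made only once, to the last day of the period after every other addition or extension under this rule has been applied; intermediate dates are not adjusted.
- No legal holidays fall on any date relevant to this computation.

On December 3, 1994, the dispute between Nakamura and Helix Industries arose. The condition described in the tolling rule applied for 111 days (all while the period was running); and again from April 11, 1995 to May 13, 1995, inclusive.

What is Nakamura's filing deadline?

October 13, 1995

170 days after December 3, 1994 is May 22, 1995.
Tolling adds 111 days: May 22, 1995 + 111 days = September 10, 1995.
From April 11, 1995 through May 13, 1995 inclusive is 33 days; tolling adds 33 days: September 10, 1995 + 33 days = October 13, 1995.
October 13, 1995 is a Friday and not a legal holiday, so no extension applies.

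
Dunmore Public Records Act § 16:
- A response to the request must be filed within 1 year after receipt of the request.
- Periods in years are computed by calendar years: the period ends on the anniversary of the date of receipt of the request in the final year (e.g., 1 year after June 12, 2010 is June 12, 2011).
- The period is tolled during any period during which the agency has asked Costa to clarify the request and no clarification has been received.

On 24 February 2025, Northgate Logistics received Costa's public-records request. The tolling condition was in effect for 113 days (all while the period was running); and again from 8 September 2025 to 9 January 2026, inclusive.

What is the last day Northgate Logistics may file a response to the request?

October 19, 2026

1 year after 24 February 2025 is February 24, 2026.
Tolling adds 113 days: February 24, 2026 + 113 days = June 17, 2026.
From September 8, 2025 through January 9, 2026 inclusive is 124 days; tolling adds 124 days: June 17, 2026 + 124 days = October 19, 2026.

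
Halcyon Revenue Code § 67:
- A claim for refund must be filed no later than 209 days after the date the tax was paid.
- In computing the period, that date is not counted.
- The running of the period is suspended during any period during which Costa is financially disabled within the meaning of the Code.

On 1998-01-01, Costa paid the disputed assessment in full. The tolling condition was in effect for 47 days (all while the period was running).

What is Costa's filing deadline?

209 days after 1998-01-01 is July 29, 1998.
Tolling adds 47 days: July 29, 1998 + 47 days = September 14, 1998.

September 14, 1998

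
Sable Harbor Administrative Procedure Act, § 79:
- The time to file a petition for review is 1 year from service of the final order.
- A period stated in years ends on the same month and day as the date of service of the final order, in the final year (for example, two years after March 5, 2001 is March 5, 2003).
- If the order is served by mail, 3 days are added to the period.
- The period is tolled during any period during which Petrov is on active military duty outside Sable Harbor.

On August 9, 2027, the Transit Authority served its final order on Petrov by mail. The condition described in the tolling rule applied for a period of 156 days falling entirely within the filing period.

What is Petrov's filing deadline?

January 15, 2029

1 year after August 9, 2027 is August 9, 2028.
Service was by mail, adding 3 days: August 9, 2028 + 3 days = August 12, 2028.
Tolling adds 156 days: August 12, 2028 + 156 days = January 15, 2029.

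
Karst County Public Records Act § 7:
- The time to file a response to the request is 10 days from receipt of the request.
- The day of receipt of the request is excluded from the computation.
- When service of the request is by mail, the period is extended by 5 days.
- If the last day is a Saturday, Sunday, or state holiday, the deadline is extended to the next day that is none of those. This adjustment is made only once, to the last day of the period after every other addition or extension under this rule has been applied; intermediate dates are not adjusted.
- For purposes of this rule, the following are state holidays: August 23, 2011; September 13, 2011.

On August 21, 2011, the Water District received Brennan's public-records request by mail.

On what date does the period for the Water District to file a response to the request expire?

September 5, 2011

10 days after August 21, 2011 is August 31, 2011.
Service was by mail, adding 5 days: August 31, 2011 + 5 days = September 5, 2011.
September 5, 2011 is a Monday and not a state holiday, so no extension applies.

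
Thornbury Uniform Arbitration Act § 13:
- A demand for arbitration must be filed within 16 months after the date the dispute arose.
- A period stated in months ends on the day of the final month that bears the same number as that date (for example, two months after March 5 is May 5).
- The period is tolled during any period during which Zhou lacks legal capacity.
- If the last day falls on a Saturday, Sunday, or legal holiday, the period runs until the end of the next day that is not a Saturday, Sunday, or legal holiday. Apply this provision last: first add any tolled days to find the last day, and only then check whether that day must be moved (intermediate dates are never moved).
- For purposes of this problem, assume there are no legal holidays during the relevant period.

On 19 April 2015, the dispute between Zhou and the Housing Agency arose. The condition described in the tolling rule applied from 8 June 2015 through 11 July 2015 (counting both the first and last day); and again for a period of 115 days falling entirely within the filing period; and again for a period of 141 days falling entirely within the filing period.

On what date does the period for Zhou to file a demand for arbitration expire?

June 5, 2017

16 months after 19 April 2015 is August 19, 2016.
From June 8, 2015 through July 11, 2015 inclusive is 34 days; tolling adds 34 days: August 19, 2016 + 34 days = September 22, 2016.
Tolling adds 115 days: September 22, 2016 + 115 days = January 15, 2017.
Tolling adds 141 days: January 15, 2017 + 141 days = June 5, 2017.
June 5, 2017 is a Monday and not a legal holiday, so no extension applies.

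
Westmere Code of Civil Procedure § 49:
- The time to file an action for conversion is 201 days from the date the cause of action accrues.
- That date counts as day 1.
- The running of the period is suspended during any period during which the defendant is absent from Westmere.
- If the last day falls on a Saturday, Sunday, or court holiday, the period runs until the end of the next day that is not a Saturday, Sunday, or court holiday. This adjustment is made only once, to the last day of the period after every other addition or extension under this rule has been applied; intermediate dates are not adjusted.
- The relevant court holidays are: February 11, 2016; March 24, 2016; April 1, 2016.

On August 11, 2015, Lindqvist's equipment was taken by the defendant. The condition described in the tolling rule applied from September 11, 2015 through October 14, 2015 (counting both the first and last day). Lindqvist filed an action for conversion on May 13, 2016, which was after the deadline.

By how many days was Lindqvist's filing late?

39 days

Counting August 11, 2015 as day 1, day 201 is February 27, 2016.
From September 11, 2015 through October 14, 2015 inclusive is 34 days; tolling adds 34 days: February 27, 2016 + 34 days = April 1, 2016.
April 1, 2016 is a listed holiday; April 2, 2016 is Saturday; April 3, 2016 is Sunday. The next qualifying day is April 4, 2016.
The deadline is April 4, 2016; from April 4, 2016 to May 13, 2016 is 39 days.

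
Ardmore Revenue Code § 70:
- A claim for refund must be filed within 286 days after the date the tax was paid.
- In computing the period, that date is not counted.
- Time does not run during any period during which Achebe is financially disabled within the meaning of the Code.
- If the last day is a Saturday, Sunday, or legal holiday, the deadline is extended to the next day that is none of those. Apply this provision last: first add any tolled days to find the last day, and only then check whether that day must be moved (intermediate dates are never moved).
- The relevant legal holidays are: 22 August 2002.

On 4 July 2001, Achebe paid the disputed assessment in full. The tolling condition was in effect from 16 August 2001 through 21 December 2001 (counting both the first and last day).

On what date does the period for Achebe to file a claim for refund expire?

August 23, 2002

286 days after 4 July 2001 is April 16, 2002.
From August 16, 2001 through December 21, 2001 inclusive is 128 days; tolling adds 128 days: April 16, 2002 + 128 days = August 22, 2002.
August 22, 2002 is a listed holiday. The next qualifying day is August 23, 2002.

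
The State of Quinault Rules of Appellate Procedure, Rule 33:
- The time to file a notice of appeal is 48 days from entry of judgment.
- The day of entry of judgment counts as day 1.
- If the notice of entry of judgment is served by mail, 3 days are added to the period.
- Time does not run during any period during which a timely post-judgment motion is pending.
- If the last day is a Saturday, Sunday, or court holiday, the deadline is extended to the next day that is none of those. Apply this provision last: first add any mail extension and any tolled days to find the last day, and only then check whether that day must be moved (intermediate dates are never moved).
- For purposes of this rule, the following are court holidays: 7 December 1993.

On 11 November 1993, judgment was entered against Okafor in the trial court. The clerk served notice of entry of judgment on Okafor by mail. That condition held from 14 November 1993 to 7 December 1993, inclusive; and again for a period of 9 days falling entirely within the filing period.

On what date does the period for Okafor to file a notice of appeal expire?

Counting 11 November 1993 as day 1, day 48 is December 28, 1993.
Service was by mail, adding 3 days: December 28, 1993 + 3 days = December 31, 1993.
From November 14, 1993 through December 7, 1993 inclusive is 24 days; tolling adds 24 days: December 31, 1993 + 24 days = January 24, 1994.
Tolling adds 9 days: January 24, 1994 + 9 days = February 2, 1994.
February 2, 1994 is a Wednesday and not a court holiday, so no extension applies.

February 2, 1994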